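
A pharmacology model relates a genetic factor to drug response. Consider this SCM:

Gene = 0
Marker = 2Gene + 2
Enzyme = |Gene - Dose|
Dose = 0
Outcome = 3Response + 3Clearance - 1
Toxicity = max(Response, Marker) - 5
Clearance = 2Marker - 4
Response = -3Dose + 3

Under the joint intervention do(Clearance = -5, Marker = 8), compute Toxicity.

Setting Clearance = -5, Marker = 8 by intervention discards those variables' equations.
Response = -3Dose + 3  [with Dose=0]  = 3
Toxicity = max(Response, Marker) - 5  [with Response=3, Marker=8]  = 3

3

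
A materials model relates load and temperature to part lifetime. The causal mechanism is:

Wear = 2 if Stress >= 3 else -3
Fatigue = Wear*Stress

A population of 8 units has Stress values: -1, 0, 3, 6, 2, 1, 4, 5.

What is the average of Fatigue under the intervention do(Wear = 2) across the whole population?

5

do(Wear=2) breaks Wear's dependence on Stress. With Wear=2 fixed, Fatigue across the units is -2, 0, 6, 12, 4, 2, 8, 10, mean 5.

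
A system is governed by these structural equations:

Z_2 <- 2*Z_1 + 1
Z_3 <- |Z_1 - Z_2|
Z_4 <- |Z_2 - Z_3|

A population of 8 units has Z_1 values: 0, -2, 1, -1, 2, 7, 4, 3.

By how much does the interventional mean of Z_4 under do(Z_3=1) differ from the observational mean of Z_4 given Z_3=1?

do(Z_3=1) breaks Z_3's dependence on Z_1. With Z_3=1 fixed, Z_4 across the units is 0, 4, 2, 2, 4, 14, 8, 6, mean 5.
Observing Z_3=1 restricts to units where Z_3's equation naturally yields 1: Z_1 ∈ {0, -2}. In that subpopulation Z_4 = 0, 4, mean 2.
Difference = 5 − 2 = 3.

3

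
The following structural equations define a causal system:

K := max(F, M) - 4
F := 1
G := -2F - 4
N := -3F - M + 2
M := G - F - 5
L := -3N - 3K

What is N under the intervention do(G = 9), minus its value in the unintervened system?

-15

do(G=9) replaces the equation G := -2F - 4 with the constant G = 9.
M = G - F - 5  [with G=9, F=1]  = 3
N = -3F - M + 2  [with F=1, M=3]  = -4
Without intervention: G = -2F - 4  [with F=1]  = -6; M = G - F - 5  [with G=-6, F=1]  = -12; N = -3F - M + 2  [with F=1, M=-12]  = 11.
Change = -4 − 11 = -15.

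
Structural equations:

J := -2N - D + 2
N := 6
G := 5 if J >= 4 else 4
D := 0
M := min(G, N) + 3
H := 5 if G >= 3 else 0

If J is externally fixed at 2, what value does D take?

0

Under do(J=2), the mechanism J := -2N - D + 2 is discarded; J is fixed at 2.
D is not downstream of the intervention, so its value is determined by the original equations.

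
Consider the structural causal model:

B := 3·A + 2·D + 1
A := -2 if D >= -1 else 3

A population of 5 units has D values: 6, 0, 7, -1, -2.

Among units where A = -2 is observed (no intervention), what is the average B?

1

Conditioning on A=-2 selects the 4 unit(s) with D ∈ {6, 0, 7, -1}. Their B values: 7, -5, 9, -7. Mean = 1.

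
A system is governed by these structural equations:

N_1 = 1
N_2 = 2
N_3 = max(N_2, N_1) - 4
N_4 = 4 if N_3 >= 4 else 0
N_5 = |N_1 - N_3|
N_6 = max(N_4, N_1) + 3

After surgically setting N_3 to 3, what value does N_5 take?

2

do(N_3=3) replaces the equation N_3 = max(N_2, N_1) - 4 with the constant N_3 = 3.
N_5 = |N_1 - N_3|  [with N_1=1, N_3=3]  = 2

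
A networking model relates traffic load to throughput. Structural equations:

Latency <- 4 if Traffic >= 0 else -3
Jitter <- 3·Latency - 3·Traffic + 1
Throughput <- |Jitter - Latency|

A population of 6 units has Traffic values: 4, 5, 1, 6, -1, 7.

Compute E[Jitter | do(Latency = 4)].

2

do(Latency=4) breaks Latency's dependence on Traffic. With Latency=4 fixed, Jitter across the units is 1, -2, 10, -5, 16, -8, mean 2.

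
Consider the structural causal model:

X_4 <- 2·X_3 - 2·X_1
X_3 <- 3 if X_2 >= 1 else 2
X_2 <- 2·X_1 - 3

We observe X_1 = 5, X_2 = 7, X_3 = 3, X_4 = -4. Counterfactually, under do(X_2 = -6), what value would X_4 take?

-6

Under do(X_2=-6), the mechanism X_2 <- 2·X_1 - 3 is discarded; X_2 is fixed at -6.
X_3 = 3 if X_2 >= 1 else 2  [with X_2=-6]  = 2
X_4 = 2·X_3 - 2·X_1  [with X_3=2, X_1=5]  = -6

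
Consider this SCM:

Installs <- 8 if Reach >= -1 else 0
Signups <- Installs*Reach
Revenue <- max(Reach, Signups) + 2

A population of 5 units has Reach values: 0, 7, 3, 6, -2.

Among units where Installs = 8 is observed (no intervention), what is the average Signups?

E[Signups|Installs=8] averages over only the 4 units with Installs=8 (Reach = 0, 7, 3, 6): Signups = 0, 56, 24, 48, mean 32.

32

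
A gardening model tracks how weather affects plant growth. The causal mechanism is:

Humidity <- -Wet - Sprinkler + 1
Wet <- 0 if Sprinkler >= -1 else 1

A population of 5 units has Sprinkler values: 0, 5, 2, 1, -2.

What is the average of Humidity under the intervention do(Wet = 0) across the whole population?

-0.2

Every unit gets Wet=0 under the intervention. Humidity values become 1, -4, -1, 0, 3; E[Humidity|do(Wet=0)] = -0.2.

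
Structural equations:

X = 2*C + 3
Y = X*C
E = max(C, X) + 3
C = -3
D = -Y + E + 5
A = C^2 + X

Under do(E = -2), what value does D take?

The intervention breaks the incoming arrows to E: E = max(C, X) + 3 no longer applies, and E = -2.
X = 2*C + 3  [with C=-3]  = -3
Y = X*C  [with X=-3, C=-3]  = 9
D = -Y + E + 5  [with Y=9, E=-2]  = -6

-6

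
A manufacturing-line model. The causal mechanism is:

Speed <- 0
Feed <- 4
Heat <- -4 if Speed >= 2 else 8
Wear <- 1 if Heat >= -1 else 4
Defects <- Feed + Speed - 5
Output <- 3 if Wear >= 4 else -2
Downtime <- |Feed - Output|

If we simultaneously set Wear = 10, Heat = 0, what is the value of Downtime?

The joint intervention fixes Wear = 10, Heat = 0, removing each variable's own equation.
Output = 3 if Wear >= 4 else -2  [with Wear=10]  = 3
Downtime = |Feed - Output|  [with Feed=4, Output=3]  = 1

1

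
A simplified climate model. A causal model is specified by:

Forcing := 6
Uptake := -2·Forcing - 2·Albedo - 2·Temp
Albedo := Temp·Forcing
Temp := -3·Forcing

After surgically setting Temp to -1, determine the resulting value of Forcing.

6

Under do(Temp=-1), the mechanism Temp := -3·Forcing is discarded; Temp is fixed at -1.
Forcing is not downstream of the intervention, so its value is determined by the original equations.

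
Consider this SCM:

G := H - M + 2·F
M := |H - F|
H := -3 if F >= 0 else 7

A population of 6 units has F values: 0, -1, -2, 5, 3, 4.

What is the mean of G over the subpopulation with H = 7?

Observing H=7 restricts to units where H's equation naturally yields 7: F ∈ {-1, -2}. In that subpopulation G = -3, -6, mean -4.5.

-4.5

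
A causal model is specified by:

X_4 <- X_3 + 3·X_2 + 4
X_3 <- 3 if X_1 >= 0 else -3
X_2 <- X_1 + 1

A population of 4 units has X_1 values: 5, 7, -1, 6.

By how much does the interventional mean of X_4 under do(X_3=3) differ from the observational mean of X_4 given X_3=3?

Under do(X_3=3), X_3's equation is replaced by X_3=3 for every unit. Per-unit X_4: 25, 31, 7, 28. Mean = 22.75.
E[X_4|X_3=3] averages over only the 3 units with X_3=3 (X_1 = 5, 7, 6): X_4 = 25, 31, 28, mean 28.
Difference = 22.75 − 28 = -5.25.

-5.25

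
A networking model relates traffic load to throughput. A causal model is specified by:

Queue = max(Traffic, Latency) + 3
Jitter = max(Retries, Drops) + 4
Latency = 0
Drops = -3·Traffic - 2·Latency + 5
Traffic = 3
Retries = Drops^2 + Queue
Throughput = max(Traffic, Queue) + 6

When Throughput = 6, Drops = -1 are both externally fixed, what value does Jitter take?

Setting Throughput = 6, Drops = -1 by intervention discards those variables' equations.
Queue = max(Traffic, Latency) + 3  [with Traffic=3, Latency=0]  = 6
Retries = Drops^2 + Queue  [with Drops=-1, Queue=6]  = 7
Jitter = max(Retries, Drops) + 4  [with Retries=7, Drops=-1]  = 11

11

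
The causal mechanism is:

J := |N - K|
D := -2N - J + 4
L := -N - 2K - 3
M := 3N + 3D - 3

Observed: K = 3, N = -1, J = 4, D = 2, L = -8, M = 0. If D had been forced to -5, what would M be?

-21

Under do(D=-5), the mechanism D := -2N - J + 4 is discarded; D is fixed at -5.
M = 3N + 3D - 3  [with N=-1, D=-5]  = -21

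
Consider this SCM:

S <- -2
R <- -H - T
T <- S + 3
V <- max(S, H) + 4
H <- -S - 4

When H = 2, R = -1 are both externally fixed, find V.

Setting H = 2, R = -1 by intervention discards those variables' equations.
V = max(S, H) + 4  [with S=-2, H=2]  = 6

6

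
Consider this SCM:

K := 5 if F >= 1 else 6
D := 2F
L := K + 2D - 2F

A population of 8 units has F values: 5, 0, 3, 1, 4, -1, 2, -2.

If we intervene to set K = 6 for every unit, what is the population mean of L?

9

The intervention sets K=6 in all 8 units regardless of F. Recomputing L per unit gives 16, 6, 12, 8, 14, 4, 10, 2; average 9.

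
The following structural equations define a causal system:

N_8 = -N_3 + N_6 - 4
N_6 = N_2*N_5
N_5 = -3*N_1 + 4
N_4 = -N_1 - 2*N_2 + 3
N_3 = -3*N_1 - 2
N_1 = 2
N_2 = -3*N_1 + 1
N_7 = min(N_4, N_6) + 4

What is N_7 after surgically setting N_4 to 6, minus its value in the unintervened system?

-4

The intervention breaks the incoming arrows to N_4: N_4 = -N_1 - 2*N_2 + 3 no longer applies, and N_4 = 6.
N_2 = -3*N_1 + 1  [with N_1=2]  = -5
N_5 = -3*N_1 + 4  [with N_1=2]  = -2
N_6 = N_2*N_5  [with N_2=-5, N_5=-2]  = 10
N_7 = min(N_4, N_6) + 4  [with N_4=6, N_6=10]  = 10
Without intervention: N_2 = -3*N_1 + 1  [with N_1=2]  = -5; N_4 = -N_1 - 2*N_2 + 3  [with N_1=2, N_2=-5]  = 11; N_5 = -3*N_1 + 4  [with N_1=2]  = -2; N_6 = N_2*N_5  [with N_2=-5, N_5=-2]  = 10; N_7 = min(N_4, N_6) + 4  [with N_4=11, N_6=10]  = 14.
Change = 10 − 14 = -4.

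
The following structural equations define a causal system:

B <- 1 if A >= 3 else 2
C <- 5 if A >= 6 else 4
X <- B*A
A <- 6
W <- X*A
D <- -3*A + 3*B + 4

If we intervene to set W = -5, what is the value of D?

Intervening sets W = -5 and removes its equation (W <- X*A).
No directed path runs from W to D, so D keeps its natural value.
B = 1 if A >= 3 else 2  [with A=6]  = 1
D = -3*A + 3*B + 4  [with A=6, B=1]  = -11

-11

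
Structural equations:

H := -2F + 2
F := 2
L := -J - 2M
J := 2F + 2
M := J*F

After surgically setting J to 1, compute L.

Under do(J=1), the mechanism J := 2F + 2 is discarded; J is fixed at 1.
M = J*F  [with J=1, F=2]  = 2
L = -J - 2M  [with J=1, M=2]  = -5

-5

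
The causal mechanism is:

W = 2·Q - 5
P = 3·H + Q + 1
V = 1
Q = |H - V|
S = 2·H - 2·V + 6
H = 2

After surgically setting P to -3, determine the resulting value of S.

8

Under do(P=-3), the mechanism P = 3·H + Q + 1 is discarded; P is fixed at -3.
Since S is not a descendant of the intervened variable, it is unaffected.
S = 2·H - 2·V + 6  [with H=2, V=1]  = 8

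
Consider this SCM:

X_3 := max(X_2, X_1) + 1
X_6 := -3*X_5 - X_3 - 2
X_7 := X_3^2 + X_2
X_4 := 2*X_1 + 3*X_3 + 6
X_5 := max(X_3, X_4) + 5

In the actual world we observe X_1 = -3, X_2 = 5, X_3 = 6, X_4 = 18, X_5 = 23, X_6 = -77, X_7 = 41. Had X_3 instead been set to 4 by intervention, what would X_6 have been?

-57

The intervention breaks the incoming arrows to X_3: X_3 := max(X_2, X_1) + 1 no longer applies, and X_3 = 4.
X_4 = 2*X_1 + 3*X_3 + 6  [with X_1=-3, X_3=4]  = 12
X_5 = max(X_3, X_4) + 5  [with X_3=4, X_4=12]  = 17
X_6 = -3*X_5 - X_3 - 2  [with X_5=17, X_3=4]  = -57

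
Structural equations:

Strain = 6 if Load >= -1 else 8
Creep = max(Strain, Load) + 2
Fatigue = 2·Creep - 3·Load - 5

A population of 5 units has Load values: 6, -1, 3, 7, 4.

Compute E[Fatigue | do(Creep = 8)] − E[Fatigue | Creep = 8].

-2.4

do(Creep=8) breaks Creep's dependence on Load. With Creep=8 fixed, Fatigue across the units is -7, 14, 2, -10, -1, mean -0.4.
Conditioning on Creep=8 selects the 4 unit(s) with Load ∈ {6, -1, 3, 4}. Their Fatigue values: -7, 14, 2, -1. Mean = 2.
Difference = -0.4 − 2 = -2.4.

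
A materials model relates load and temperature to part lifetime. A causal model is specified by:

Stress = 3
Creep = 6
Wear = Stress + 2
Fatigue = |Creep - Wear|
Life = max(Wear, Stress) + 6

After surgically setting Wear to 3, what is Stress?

Under do(Wear=3), the mechanism Wear = Stress + 2 is discarded; Wear is fixed at 3.
Stress is not downstream of the intervention, so its value is determined by the original equations.

3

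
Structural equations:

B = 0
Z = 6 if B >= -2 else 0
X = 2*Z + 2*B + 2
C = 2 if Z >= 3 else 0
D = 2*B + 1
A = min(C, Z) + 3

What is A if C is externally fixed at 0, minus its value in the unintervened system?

-2

Under do(C=0), the mechanism C = 2 if Z >= 3 else 0 is discarded; C is fixed at 0.
Z = 6 if B >= -2 else 0  [with B=0]  = 6
A = min(C, Z) + 3  [with C=0, Z=6]  = 3
Without intervention: Z = 6 if B >= -2 else 0  [with B=0]  = 6; C = 2 if Z >= 3 else 0  [with Z=6]  = 2; A = min(C, Z) + 3  [with C=2, Z=6]  = 5.
Change = 3 − 5 = -2.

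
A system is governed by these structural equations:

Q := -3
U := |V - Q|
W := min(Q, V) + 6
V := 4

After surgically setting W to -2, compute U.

Under do(W=-2), the mechanism W := min(Q, V) + 6 is discarded; W is fixed at -2.
Since U is not a descendant of the intervened variable, it is unaffected.
U = |V - Q|  [with V=4, Q=-3]  = 7

7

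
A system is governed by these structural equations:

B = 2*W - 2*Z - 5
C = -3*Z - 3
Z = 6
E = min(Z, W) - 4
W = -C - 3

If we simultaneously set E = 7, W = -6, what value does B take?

Under do(E = 7, W = -6), each intervened variable's structural equation is replaced by its fixed value.
B = 2*W - 2*Z - 5  [with W=-6, Z=6]  = -29

-29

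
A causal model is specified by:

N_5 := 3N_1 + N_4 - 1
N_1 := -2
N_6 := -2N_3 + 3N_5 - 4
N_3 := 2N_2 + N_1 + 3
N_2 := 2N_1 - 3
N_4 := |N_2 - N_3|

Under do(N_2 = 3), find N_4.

4

Under do(N_2=3), the mechanism N_2 := 2N_1 - 3 is discarded; N_2 is fixed at 3.
N_3 = 2N_2 + N_1 + 3  [with N_2=3, N_1=-2]  = 7
N_4 = |N_2 - N_3|  [with N_2=3, N_3=7]  = 4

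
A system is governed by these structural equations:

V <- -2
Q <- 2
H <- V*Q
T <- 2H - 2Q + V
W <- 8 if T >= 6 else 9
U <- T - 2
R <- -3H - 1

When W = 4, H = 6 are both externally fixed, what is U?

4

The joint intervention fixes W = 4, H = 6, removing each variable's own equation.
T = 2H - 2Q + V  [with H=6, Q=2, V=-2]  = 6
U = T - 2  [with T=6]  = 4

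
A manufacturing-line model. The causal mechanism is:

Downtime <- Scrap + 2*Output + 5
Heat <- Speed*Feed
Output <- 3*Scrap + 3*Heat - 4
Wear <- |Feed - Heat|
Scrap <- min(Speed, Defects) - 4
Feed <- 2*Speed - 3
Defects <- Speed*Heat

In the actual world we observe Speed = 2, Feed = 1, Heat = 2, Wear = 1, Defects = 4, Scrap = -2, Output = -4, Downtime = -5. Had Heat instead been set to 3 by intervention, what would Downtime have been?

1

The intervention breaks the incoming arrows to Heat: Heat <- Speed*Feed no longer applies, and Heat = 3.
Defects = Speed*Heat  [with Speed=2, Heat=3]  = 6
Scrap = min(Speed, Defects) - 4  [with Speed=2, Defects=6]  = -2
Output = 3*Scrap + 3*Heat - 4  [with Scrap=-2, Heat=3]  = -1
Downtime = Scrap + 2*Output + 5  [with Scrap=-2, Output=-1]  = 1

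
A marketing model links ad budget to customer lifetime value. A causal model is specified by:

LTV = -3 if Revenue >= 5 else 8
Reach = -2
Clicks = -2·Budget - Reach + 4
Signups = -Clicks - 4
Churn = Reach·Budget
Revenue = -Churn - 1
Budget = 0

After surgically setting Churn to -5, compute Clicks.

6

do(Churn=-5) replaces the equation Churn = Reach·Budget with the constant Churn = -5.
Clicks is not downstream of the intervention, so its value is determined by the original equations.
Clicks = -2·Budget - Reach + 4  [with Budget=0, Reach=-2]  = 6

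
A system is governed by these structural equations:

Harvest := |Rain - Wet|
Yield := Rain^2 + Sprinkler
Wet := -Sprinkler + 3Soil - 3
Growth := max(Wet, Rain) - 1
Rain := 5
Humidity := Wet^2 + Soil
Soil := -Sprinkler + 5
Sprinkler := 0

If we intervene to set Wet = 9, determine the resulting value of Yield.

The intervention breaks the incoming arrows to Wet: Wet := -Sprinkler + 3Soil - 3 no longer applies, and Wet = 9.
No directed path runs from Wet to Yield, so Yield keeps its natural value.
Yield = Rain^2 + Sprinkler  [with Rain=5, Sprinkler=0]  = 25

25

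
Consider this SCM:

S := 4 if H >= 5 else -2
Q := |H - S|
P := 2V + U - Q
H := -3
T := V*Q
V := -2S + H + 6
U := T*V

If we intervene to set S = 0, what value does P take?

Under do(S=0), the mechanism S := 4 if H >= 5 else -2 is discarded; S is fixed at 0.
V = -2S + H + 6  [with S=0, H=-3]  = 3
Q = |H - S|  [with H=-3, S=0]  = 3
T = V*Q  [with V=3, Q=3]  = 9
U = T*V  [with T=9, V=3]  = 27
P = 2V + U - Q  [with V=3, U=27, Q=3]  = 30

30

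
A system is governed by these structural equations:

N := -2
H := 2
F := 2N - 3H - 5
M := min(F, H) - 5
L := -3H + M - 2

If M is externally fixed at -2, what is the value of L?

Intervening sets M = -2 and removes its equation (M := min(F, H) - 5).
L = -3H + M - 2  [with H=2, M=-2]  = -10

-10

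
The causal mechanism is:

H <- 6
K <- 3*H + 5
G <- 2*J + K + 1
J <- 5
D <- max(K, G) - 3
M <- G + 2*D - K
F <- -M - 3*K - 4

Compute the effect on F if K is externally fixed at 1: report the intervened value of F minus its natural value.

The intervention breaks the incoming arrows to K: K <- 3*H + 5 no longer applies, and K = 1.
G = 2*J + K + 1  [with J=5, K=1]  = 12
D = max(K, G) - 3  [with K=1, G=12]  = 9
M = G + 2*D - K  [with G=12, D=9, K=1]  = 29
F = -M - 3*K - 4  [with M=29, K=1]  = -36
Without intervention: K = 3*H + 5  [with H=6]  = 23; G = 2*J + K + 1  [with J=5, K=23]  = 34; D = max(K, G) - 3  [with K=23, G=34]  = 31; M = G + 2*D - K  [with G=34, D=31, K=23]  = 73; F = -M - 3*K - 4  [with M=73, K=23]  = -146.
Change = -36 − (-146) = 110.

110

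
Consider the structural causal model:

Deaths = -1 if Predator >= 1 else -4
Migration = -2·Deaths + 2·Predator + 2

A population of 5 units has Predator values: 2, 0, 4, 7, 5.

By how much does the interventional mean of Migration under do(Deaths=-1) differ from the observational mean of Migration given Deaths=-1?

do(Deaths=-1) breaks Deaths's dependence on Predator. With Deaths=-1 fixed, Migration across the units is 8, 4, 12, 18, 14, mean 11.2.
E[Migration|Deaths=-1] averages over only the 4 units with Deaths=-1 (Predator = 2, 4, 7, 5): Migration = 8, 12, 18, 14, mean 13.
Difference = 11.2 − 13 = -1.8.

-1.8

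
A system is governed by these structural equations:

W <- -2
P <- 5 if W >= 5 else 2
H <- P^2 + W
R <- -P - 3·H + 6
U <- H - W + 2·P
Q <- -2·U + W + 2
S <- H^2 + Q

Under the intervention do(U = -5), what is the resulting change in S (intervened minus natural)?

Under do(U=-5), the mechanism U <- H - W + 2·P is discarded; U is fixed at -5.
P = 5 if W >= 5 else 2  [with W=-2]  = 2
H = P^2 + W  [with P=2, W=-2]  = 2
Q = -2·U + W + 2  [with U=-5, W=-2]  = 10
S = H^2 + Q  [with H=2, Q=10]  = 14
Without intervention: P = 5 if W >= 5 else 2  [with W=-2]  = 2; H = P^2 + W  [with P=2, W=-2]  = 2; U = H - W + 2·P  [with H=2, W=-2, P=2]  = 8; Q = -2·U + W + 2  [with U=8, W=-2]  = -16; S = H^2 + Q  [with H=2, Q=-16]  = -12.
Change = 14 − (-12) = 26.

26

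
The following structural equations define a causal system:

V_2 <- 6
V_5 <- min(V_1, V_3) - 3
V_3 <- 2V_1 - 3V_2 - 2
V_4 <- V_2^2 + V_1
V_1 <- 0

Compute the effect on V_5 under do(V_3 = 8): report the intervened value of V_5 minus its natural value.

20

do(V_3=8) replaces the equation V_3 <- 2V_1 - 3V_2 - 2 with the constant V_3 = 8.
V_5 = min(V_1, V_3) - 3  [with V_1=0, V_3=8]  = -3
Without intervention: V_3 = 2V_1 - 3V_2 - 2  [with V_1=0, V_2=6]  = -20; V_5 = min(V_1, V_3) - 3  [with V_1=0, V_3=-20]  = -23.
Change = -3 − (-23) = 20.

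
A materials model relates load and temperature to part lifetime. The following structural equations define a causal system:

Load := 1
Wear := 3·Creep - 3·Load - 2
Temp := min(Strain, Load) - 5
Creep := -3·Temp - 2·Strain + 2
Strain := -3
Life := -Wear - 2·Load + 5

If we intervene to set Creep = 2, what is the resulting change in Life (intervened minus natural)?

Under do(Creep=2), the mechanism Creep := -3·Temp - 2·Strain + 2 is discarded; Creep is fixed at 2.
Wear = 3·Creep - 3·Load - 2  [with Creep=2, Load=1]  = 1
Life = -Wear - 2·Load + 5  [with Wear=1, Load=1]  = 2
Without intervention: Temp = min(Strain, Load) - 5  [with Strain=-3, Load=1]  = -8; Creep = -3·Temp - 2·Strain + 2  [with Temp=-8, Strain=-3]  = 32; Wear = 3·Creep - 3·Load - 2  [with Creep=32, Load=1]  = 91; Life = -Wear - 2·Load + 5  [with Wear=91, Load=1]  = -88.
Change = 2 − (-88) = 90.

90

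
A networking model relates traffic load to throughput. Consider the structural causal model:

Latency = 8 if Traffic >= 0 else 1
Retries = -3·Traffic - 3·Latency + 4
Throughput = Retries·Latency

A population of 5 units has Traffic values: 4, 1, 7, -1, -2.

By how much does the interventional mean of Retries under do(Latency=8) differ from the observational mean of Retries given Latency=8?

6.6

do(Latency=8) breaks Latency's dependence on Traffic. With Latency=8 fixed, Retries across the units is -32, -23, -41, -17, -14, mean -25.4.
Observing Latency=8 restricts to units where Latency's equation naturally yields 8: Traffic ∈ {4, 1, 7}. In that subpopulation Retries = -32, -23, -41, mean -32.
Difference = -25.4 − (-32) = 6.6.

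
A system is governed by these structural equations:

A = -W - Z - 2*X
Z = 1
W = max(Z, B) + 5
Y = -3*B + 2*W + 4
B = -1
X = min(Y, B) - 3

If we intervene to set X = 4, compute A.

-15

The intervention breaks the incoming arrows to X: X = min(Y, B) - 3 no longer applies, and X = 4.
W = max(Z, B) + 5  [with Z=1, B=-1]  = 6
A = -W - Z - 2*X  [with W=6, Z=1, X=4]  = -15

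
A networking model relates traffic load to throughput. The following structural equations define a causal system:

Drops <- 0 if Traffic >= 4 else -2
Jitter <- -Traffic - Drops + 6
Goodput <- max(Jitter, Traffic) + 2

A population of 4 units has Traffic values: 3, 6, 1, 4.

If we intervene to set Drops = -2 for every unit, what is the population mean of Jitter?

4.5

Every unit gets Drops=-2 under the intervention. Jitter values become 5, 2, 7, 4; E[Jitter|do(Drops=-2)] = 4.5.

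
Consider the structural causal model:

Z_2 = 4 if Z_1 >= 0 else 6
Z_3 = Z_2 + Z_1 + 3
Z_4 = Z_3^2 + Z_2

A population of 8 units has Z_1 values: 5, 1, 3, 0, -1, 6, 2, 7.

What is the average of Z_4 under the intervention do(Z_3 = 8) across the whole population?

68.25

Every unit gets Z_3=8 under the intervention. Z_4 values become 68, 68, 68, 68, 70, 68, 68, 68; E[Z_4|do(Z_3=8)] = 68.25.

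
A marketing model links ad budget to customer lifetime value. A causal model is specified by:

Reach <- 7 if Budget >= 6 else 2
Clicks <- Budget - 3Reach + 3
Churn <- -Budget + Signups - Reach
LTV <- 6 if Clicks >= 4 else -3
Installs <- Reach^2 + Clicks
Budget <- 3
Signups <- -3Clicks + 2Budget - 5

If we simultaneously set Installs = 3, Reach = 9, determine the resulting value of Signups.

The joint intervention fixes Installs = 3, Reach = 9, removing each variable's own equation.
Clicks = Budget - 3Reach + 3  [with Budget=3, Reach=9]  = -21
Signups = -3Clicks + 2Budget - 5  [with Clicks=-21, Budget=3]  = 64

64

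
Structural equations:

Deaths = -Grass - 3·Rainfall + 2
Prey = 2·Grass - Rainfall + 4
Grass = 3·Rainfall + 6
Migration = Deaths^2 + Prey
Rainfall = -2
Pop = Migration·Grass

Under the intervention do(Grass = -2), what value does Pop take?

Under do(Grass=-2), the mechanism Grass = 3·Rainfall + 6 is discarded; Grass is fixed at -2.
Prey = 2·Grass - Rainfall + 4  [with Grass=-2, Rainfall=-2]  = 2
Deaths = -Grass - 3·Rainfall + 2  [with Grass=-2, Rainfall=-2]  = 10
Migration = Deaths^2 + Prey  [with Deaths=10, Prey=2]  = 102
Pop = Migration·Grass  [with Migration=102, Grass=-2]  = -204

-204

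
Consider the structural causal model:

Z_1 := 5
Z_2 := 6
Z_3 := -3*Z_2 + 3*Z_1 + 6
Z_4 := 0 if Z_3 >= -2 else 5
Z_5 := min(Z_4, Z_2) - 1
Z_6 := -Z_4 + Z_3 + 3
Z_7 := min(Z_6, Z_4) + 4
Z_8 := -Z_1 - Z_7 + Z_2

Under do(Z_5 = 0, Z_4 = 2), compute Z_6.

4

Setting Z_5 = 0, Z_4 = 2 by intervention discards those variables' equations.
Z_3 = -3*Z_2 + 3*Z_1 + 6  [with Z_2=6, Z_1=5]  = 3
Z_6 = -Z_4 + Z_3 + 3  [with Z_4=2, Z_3=3]  = 4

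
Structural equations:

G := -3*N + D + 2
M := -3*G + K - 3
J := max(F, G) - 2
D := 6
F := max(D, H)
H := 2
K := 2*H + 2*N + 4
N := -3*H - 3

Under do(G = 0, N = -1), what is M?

Under do(G = 0, N = -1), each intervened variable's structural equation is replaced by its fixed value.
K = 2*H + 2*N + 4  [with H=2, N=-1]  = 6
M = -3*G + K - 3  [with G=0, K=6]  = 3

3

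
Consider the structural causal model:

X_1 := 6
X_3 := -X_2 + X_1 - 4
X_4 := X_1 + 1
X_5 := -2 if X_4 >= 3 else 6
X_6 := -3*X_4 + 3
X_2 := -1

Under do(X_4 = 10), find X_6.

Under do(X_4=10), the mechanism X_4 := X_1 + 1 is discarded; X_4 is fixed at 10.
X_6 = -3*X_4 + 3  [with X_4=10]  = -27

-27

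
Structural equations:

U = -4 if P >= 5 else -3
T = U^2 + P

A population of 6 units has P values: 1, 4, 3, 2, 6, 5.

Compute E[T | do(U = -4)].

19.5

Every unit gets U=-4 under the intervention. T values become 17, 20, 19, 18, 22, 21; E[T|do(U=-4)] = 19.5.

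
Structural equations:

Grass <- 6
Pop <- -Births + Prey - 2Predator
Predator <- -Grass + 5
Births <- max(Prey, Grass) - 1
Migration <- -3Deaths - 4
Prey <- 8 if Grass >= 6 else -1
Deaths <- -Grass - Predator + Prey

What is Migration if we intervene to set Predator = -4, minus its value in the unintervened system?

-9

The intervention breaks the incoming arrows to Predator: Predator <- -Grass + 5 no longer applies, and Predator = -4.
Prey = 8 if Grass >= 6 else -1  [with Grass=6]  = 8
Deaths = -Grass - Predator + Prey  [with Grass=6, Predator=-4, Prey=8]  = 6
Migration = -3Deaths - 4  [with Deaths=6]  = -22
Without intervention: Prey = 8 if Grass >= 6 else -1  [with Grass=6]  = 8; Predator = -Grass + 5  [with Grass=6]  = -1; Deaths = -Grass - Predator + Prey  [with Grass=6, Predator=-1, Prey=8]  = 3; Migration = -3Deaths - 4  [with Deaths=3]  = -13.
Change = -22 − (-13) = -9.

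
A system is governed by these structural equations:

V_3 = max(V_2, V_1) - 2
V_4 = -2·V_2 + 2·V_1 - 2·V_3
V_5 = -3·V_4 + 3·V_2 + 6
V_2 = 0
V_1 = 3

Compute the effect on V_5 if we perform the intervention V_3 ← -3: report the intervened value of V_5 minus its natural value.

-24

do(V_3=-3) replaces the equation V_3 = max(V_2, V_1) - 2 with the constant V_3 = -3.
V_4 = -2·V_2 + 2·V_1 - 2·V_3  [with V_2=0, V_1=3, V_3=-3]  = 12
V_5 = -3·V_4 + 3·V_2 + 6  [with V_4=12, V_2=0]  = -30
Without intervention: V_3 = max(V_2, V_1) - 2  [with V_2=0, V_1=3]  = 1; V_4 = -2·V_2 + 2·V_1 - 2·V_3  [with V_2=0, V_1=3, V_3=1]  = 4; V_5 = -3·V_4 + 3·V_2 + 6  [with V_4=4, V_2=0]  = -6.
Change = -30 − (-6) = -24.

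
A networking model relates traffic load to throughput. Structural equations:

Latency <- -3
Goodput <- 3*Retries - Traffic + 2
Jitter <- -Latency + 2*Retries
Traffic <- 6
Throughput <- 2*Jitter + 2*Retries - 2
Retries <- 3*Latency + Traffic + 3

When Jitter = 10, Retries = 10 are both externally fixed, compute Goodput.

The joint intervention fixes Jitter = 10, Retries = 10, removing each variable's own equation.
Goodput = 3*Retries - Traffic + 2  [with Retries=10, Traffic=6]  = 26

26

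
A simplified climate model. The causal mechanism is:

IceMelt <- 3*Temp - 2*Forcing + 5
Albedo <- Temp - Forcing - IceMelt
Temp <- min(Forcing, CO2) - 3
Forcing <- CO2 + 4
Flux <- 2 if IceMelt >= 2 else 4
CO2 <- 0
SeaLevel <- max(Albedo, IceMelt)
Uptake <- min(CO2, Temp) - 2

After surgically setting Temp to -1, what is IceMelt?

The intervention breaks the incoming arrows to Temp: Temp <- min(Forcing, CO2) - 3 no longer applies, and Temp = -1.
Forcing = CO2 + 4  [with CO2=0]  = 4
IceMelt = 3*Temp - 2*Forcing + 5  [with Temp=-1, Forcing=4]  = -6

-6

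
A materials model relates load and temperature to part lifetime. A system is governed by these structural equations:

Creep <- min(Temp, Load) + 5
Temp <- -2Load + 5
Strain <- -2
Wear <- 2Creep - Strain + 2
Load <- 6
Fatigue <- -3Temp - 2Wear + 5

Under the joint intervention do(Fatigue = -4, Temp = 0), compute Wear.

Under do(Fatigue = -4, Temp = 0), each intervened variable's structural equation is replaced by its fixed value.
Creep = min(Temp, Load) + 5  [with Temp=0, Load=6]  = 5
Wear = 2Creep - Strain + 2  [with Creep=5, Strain=-2]  = 14

14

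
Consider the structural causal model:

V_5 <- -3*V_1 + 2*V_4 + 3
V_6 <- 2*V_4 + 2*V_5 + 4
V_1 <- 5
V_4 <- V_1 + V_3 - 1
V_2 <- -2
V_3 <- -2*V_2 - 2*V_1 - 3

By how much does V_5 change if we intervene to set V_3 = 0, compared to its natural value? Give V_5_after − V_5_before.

do(V_3=0) replaces the equation V_3 <- -2*V_2 - 2*V_1 - 3 with the constant V_3 = 0.
V_4 = V_1 + V_3 - 1  [with V_1=5, V_3=0]  = 4
V_5 = -3*V_1 + 2*V_4 + 3  [with V_1=5, V_4=4]  = -4
Without intervention: V_3 = -2*V_2 - 2*V_1 - 3  [with V_2=-2, V_1=5]  = -9; V_4 = V_1 + V_3 - 1  [with V_1=5, V_3=-9]  = -5; V_5 = -3*V_1 + 2*V_4 + 3  [with V_1=5, V_4=-5]  = -22.
Change = -4 − (-22) = 18.

18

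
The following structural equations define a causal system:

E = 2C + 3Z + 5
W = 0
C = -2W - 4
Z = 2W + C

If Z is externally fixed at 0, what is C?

Under do(Z=0), the mechanism Z = 2W + C is discarded; Z is fixed at 0.
Since C is not a descendant of the intervened variable, it is unaffected.
C = -2W - 4  [with W=0]  = -4

-4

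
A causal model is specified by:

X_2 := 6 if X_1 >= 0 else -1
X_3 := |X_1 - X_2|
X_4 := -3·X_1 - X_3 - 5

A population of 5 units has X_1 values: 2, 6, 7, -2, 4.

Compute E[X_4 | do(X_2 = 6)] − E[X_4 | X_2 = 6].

Every unit gets X_2=6 under the intervention. X_4 values become -15, -23, -27, -7, -19; E[X_4|do(X_2=6)] = -18.2.
Conditioning on X_2=6 selects the 4 unit(s) with X_1 ∈ {2, 6, 7, 4}. Their X_4 values: -15, -23, -27, -19. Mean = -21.
Difference = -18.2 − (-21) = 2.8.

2.8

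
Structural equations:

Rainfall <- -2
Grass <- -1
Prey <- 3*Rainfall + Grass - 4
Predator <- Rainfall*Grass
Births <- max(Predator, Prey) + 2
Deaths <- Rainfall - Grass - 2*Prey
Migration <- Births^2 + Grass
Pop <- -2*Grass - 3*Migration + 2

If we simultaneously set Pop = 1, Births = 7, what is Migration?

48

Under do(Pop = 1, Births = 7), each intervened variable's structural equation is replaced by its fixed value.
Migration = Births^2 + Grass  [with Births=7, Grass=-1]  = 48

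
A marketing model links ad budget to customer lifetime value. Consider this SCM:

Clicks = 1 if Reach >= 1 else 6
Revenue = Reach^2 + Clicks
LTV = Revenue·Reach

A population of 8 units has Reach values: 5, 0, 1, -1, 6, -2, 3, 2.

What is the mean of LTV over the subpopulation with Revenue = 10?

E[LTV|Revenue=10] averages over only the 2 units with Revenue=10 (Reach = -2, 3): LTV = -20, 30, mean 5.

5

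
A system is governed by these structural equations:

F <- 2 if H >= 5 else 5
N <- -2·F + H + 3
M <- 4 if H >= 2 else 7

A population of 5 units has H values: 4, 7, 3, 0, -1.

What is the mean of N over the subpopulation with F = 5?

-5.5

Observing F=5 restricts to units where F's equation naturally yields 5: H ∈ {4, 3, 0, -1}. In that subpopulation N = -3, -4, -7, -8, mean -5.5.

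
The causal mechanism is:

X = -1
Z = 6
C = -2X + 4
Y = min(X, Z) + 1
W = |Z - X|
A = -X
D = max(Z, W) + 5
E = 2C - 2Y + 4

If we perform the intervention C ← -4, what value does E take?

-4

The intervention breaks the incoming arrows to C: C = -2X + 4 no longer applies, and C = -4.
Y = min(X, Z) + 1  [with X=-1, Z=6]  = 0
E = 2C - 2Y + 4  [with C=-4, Y=0]  = -4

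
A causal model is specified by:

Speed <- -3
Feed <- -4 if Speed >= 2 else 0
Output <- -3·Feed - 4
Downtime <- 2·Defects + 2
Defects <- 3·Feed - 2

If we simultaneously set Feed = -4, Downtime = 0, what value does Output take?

The joint intervention fixes Feed = -4, Downtime = 0, removing each variable's own equation.
Output = -3·Feed - 4  [with Feed=-4]  = 8

8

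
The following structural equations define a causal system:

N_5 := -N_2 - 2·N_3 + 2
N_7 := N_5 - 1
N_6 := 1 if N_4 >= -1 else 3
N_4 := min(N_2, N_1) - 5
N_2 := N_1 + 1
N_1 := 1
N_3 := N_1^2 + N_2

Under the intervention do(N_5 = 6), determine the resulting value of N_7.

Under do(N_5=6), the mechanism N_5 := -N_2 - 2·N_3 + 2 is discarded; N_5 is fixed at 6.
N_7 = N_5 - 1  [with N_5=6]  = 5

5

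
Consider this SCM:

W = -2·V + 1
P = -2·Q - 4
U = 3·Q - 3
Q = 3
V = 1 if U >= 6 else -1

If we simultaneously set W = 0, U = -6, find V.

Setting W = 0, U = -6 by intervention discards those variables' equations.
V = 1 if U >= 6 else -1  [with U=-6]  = -1

-1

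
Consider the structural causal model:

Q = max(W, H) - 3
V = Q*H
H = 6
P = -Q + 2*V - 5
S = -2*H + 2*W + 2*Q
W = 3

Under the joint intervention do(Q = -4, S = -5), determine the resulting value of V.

-24

Setting Q = -4, S = -5 by intervention discards those variables' equations.
V = Q*H  [with Q=-4, H=6]  = -24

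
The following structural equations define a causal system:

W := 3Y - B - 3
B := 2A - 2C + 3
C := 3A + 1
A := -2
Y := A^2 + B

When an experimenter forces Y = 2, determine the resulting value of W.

-6

Intervening sets Y = 2 and removes its equation (Y := A^2 + B).
C = 3A + 1  [with A=-2]  = -5
B = 2A - 2C + 3  [with A=-2, C=-5]  = 9
W = 3Y - B - 3  [with Y=2, B=9]  = -6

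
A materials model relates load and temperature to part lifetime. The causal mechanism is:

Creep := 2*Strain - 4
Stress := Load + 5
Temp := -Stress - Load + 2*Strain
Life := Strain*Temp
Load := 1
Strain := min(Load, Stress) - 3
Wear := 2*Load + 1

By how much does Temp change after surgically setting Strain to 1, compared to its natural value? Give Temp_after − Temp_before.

The intervention breaks the incoming arrows to Strain: Strain := min(Load, Stress) - 3 no longer applies, and Strain = 1.
Stress = Load + 5  [with Load=1]  = 6
Temp = -Stress - Load + 2*Strain  [with Stress=6, Load=1, Strain=1]  = -5
Without intervention: Stress = Load + 5  [with Load=1]  = 6; Strain = min(Load, Stress) - 3  [with Load=1, Stress=6]  = -2; Temp = -Stress - Load + 2*Strain  [with Stress=6, Load=1, Strain=-2]  = -11.
Change = -5 − (-11) = 6.

6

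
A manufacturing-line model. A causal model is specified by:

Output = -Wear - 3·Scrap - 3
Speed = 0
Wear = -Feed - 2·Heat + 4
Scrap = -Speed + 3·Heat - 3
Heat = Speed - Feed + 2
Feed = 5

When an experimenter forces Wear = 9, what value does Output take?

24

Under do(Wear=9), the mechanism Wear = -Feed - 2·Heat + 4 is discarded; Wear is fixed at 9.
Heat = Speed - Feed + 2  [with Speed=0, Feed=5]  = -3
Scrap = -Speed + 3·Heat - 3  [with Speed=0, Heat=-3]  = -12
Output = -Wear - 3·Scrap - 3  [with Wear=9, Scrap=-12]  = 24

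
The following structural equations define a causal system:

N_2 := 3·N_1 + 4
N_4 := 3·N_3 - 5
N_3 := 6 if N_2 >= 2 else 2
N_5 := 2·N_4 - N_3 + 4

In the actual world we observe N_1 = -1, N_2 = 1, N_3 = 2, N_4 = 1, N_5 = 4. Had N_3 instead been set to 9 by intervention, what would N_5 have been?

do(N_3=9) replaces the equation N_3 := 6 if N_2 >= 2 else 2 with the constant N_3 = 9.
N_4 = 3·N_3 - 5  [with N_3=9]  = 22
N_5 = 2·N_4 - N_3 + 4  [with N_4=22, N_3=9]  = 39

39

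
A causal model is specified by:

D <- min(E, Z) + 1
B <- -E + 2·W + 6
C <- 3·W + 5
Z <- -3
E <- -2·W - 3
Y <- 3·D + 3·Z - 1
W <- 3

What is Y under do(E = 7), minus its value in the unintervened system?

The intervention breaks the incoming arrows to E: E <- -2·W - 3 no longer applies, and E = 7.
D = min(E, Z) + 1  [with E=7, Z=-3]  = -2
Y = 3·D + 3·Z - 1  [with D=-2, Z=-3]  = -16
Without intervention: E = -2·W - 3  [with W=3]  = -9; D = min(E, Z) + 1  [with E=-9, Z=-3]  = -8; Y = 3·D + 3·Z - 1  [with D=-8, Z=-3]  = -34.
Change = -16 − (-34) = 18.

18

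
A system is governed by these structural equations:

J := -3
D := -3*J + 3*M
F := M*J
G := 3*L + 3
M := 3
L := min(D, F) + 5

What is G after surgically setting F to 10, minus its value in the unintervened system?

57

Under do(F=10), the mechanism F := M*J is discarded; F is fixed at 10.
D = -3*J + 3*M  [with J=-3, M=3]  = 18
L = min(D, F) + 5  [with D=18, F=10]  = 15
G = 3*L + 3  [with L=15]  = 48
Without intervention: D = -3*J + 3*M  [with J=-3, M=3]  = 18; F = M*J  [with M=3, J=-3]  = -9; L = min(D, F) + 5  [with D=18, F=-9]  = -4; G = 3*L + 3  [with L=-4]  = -9.
Change = 48 − (-9) = 57.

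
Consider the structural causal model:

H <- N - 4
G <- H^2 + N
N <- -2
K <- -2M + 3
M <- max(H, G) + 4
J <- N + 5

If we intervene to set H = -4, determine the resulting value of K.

-33

do(H=-4) replaces the equation H <- N - 4 with the constant H = -4.
G = H^2 + N  [with H=-4, N=-2]  = 14
M = max(H, G) + 4  [with H=-4, G=14]  = 18
K = -2M + 3  [with M=18]  = -33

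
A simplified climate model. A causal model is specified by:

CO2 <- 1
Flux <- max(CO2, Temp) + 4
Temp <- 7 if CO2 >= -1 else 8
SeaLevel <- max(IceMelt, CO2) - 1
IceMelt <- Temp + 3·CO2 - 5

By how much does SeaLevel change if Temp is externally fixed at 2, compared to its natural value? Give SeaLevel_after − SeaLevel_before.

Under do(Temp=2), the mechanism Temp <- 7 if CO2 >= -1 else 8 is discarded; Temp is fixed at 2.
IceMelt = Temp + 3·CO2 - 5  [with Temp=2, CO2=1]  = 0
SeaLevel = max(IceMelt, CO2) - 1  [with IceMelt=0, CO2=1]  = 0
Without intervention: Temp = 7 if CO2 >= -1 else 8  [with CO2=1]  = 7; IceMelt = Temp + 3·CO2 - 5  [with Temp=7, CO2=1]  = 5; SeaLevel = max(IceMelt, CO2) - 1  [with IceMelt=5, CO2=1]  = 4.
Change = 0 − 4 = -4.

-4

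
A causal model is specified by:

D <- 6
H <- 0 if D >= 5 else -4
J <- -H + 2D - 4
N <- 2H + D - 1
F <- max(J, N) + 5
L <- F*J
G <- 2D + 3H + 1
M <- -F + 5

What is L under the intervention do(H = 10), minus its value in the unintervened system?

Under do(H=10), the mechanism H <- 0 if D >= 5 else -4 is discarded; H is fixed at 10.
J = -H + 2D - 4  [with H=10, D=6]  = -2
N = 2H + D - 1  [with H=10, D=6]  = 25
F = max(J, N) + 5  [with J=-2, N=25]  = 30
L = F*J  [with F=30, J=-2]  = -60
Without intervention: H = 0 if D >= 5 else -4  [with D=6]  = 0; J = -H + 2D - 4  [with H=0, D=6]  = 8; N = 2H + D - 1  [with H=0, D=6]  = 5; F = max(J, N) + 5  [with J=8, N=5]  = 13; L = F*J  [with F=13, J=8]  = 104.
Change = -60 − 104 = -164.

-164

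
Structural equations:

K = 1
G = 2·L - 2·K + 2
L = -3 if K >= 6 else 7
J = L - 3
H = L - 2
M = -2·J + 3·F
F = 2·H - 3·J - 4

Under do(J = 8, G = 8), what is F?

The joint intervention fixes J = 8, G = 8, removing each variable's own equation.
L = -3 if K >= 6 else 7  [with K=1]  = 7
H = L - 2  [with L=7]  = 5
F = 2·H - 3·J - 4  [with H=5, J=8]  = -18

-18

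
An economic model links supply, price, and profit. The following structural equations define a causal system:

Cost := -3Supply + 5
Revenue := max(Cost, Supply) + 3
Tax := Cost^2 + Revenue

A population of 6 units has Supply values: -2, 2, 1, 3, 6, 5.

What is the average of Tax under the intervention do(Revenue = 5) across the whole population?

73.5

do(Revenue=5) breaks Revenue's dependence on Supply. With Revenue=5 fixed, Tax across the units is 126, 6, 9, 21, 174, 105, mean 73.5.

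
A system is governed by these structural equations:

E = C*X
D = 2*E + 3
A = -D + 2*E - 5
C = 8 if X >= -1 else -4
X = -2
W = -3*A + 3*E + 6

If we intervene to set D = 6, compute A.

5

Intervening sets D = 6 and removes its equation (D = 2*E + 3).
C = 8 if X >= -1 else -4  [with X=-2]  = -4
E = C*X  [with C=-4, X=-2]  = 8
A = -D + 2*E - 5  [with D=6, E=8]  = 5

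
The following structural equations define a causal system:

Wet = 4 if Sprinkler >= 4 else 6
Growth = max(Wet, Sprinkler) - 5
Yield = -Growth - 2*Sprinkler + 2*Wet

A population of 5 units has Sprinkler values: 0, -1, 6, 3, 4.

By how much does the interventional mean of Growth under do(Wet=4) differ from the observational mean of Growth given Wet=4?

Under do(Wet=4), Wet's equation is replaced by Wet=4 for every unit. Per-unit Growth: -1, -1, 1, -1, -1. Mean = -0.6.
Conditioning on Wet=4 selects the 2 unit(s) with Sprinkler ∈ {6, 4}. Their Growth values: 1, -1. Mean = 0.
Difference = -0.6 − 0 = -0.6.

-0.6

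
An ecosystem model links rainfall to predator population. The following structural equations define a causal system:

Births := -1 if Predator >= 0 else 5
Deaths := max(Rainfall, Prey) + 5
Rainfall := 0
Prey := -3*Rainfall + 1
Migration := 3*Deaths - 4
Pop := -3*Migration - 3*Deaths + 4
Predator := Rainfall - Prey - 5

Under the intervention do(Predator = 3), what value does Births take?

The intervention breaks the incoming arrows to Predator: Predator := Rainfall - Prey - 5 no longer applies, and Predator = 3.
Births = -1 if Predator >= 0 else 5  [with Predator=3]  = -1

-1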